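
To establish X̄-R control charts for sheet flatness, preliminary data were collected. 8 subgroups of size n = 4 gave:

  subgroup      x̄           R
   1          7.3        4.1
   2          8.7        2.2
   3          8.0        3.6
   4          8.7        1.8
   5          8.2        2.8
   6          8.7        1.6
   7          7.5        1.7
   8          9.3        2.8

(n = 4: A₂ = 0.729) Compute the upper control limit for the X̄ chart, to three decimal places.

10.177

X̄̄ = (7.3 + 8.7 + 8.0 + 8.7 + 8.2 + 8.7 + 7.5 + 9.3) / 8 = 66.4000 / 8 = 8.3000
R̄ = (4.1 + 2.2 + 3.6 + 1.8 + 2.8 + 1.6 + 1.7 + 2.8) / 8 = 20.6000 / 8 = 2.5750
UCL = X̄̄ + A₂·R̄ = 8.3000 + 0.729 × 2.5750 = 10.1772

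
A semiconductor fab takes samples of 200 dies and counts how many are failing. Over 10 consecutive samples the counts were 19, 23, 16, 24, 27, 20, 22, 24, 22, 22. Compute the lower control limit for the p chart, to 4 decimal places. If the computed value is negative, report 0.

0.0433

p̄ = Σdᵢ / (k·n) = 219 / (10 × 200) = 0.10950
LCL = p̄ − 3·√(p̄(1−p̄)/n) = 0.10950 − 3 × 0.02208 = 0.04326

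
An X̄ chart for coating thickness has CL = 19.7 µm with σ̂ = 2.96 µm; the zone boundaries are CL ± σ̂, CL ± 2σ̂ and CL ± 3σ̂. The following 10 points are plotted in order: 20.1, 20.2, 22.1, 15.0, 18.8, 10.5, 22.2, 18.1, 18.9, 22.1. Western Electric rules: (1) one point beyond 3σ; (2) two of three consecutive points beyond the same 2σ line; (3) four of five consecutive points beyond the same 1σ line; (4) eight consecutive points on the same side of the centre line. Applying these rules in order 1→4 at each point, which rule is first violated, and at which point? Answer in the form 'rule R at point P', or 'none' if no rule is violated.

rule 1 at point 6

Zone of each point (C = within 1σ̂, B = 1σ̂–2σ̂, A = 2σ̂–3σ̂, * = beyond 3σ̂; sign = side of CL): 1:+C, 2:+C, 3:+C, 4:-B, 5:-C, 6:-*, 7:+C, 8:-C, 9:-C, 10:+C
Rule 1 (one point beyond the 3σ limits) is satisfied at point 6.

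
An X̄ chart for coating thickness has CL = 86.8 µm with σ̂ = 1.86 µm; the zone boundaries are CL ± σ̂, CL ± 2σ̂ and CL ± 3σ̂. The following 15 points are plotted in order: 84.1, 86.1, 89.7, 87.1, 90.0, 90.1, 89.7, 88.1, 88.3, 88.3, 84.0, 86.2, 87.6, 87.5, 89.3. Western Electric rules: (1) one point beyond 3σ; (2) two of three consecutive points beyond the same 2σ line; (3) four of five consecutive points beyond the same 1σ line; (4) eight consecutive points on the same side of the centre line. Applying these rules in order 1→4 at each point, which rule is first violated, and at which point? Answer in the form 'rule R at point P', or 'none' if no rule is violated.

Zone of each point (C = within 1σ̂, B = 1σ̂–2σ̂, A = 2σ̂–3σ̂, * = beyond 3σ̂; sign = side of CL): 1:-B, 2:-C, 3:+B, 4:+C, 5:+B, 6:+B, 7:+B, 8:+C, 9:+C, 10:+C, 11:-B, 12:-C, 13:+C, 14:+C, 15:+B
Rule 3 (four of five consecutive points beyond the same 1σ limit) is satisfied at point 7.

rule 3 at point 7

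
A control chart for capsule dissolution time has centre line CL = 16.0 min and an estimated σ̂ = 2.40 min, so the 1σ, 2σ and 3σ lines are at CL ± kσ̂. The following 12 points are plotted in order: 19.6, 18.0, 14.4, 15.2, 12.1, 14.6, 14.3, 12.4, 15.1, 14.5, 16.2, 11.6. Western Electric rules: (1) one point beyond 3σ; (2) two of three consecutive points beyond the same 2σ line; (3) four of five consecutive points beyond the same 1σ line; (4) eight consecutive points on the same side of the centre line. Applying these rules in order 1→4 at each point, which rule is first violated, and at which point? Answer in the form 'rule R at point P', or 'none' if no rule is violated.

rule 4 at point 10

Zone of each point (C = within 1σ̂, B = 1σ̂–2σ̂, A = 2σ̂–3σ̂, * = beyond 3σ̂; sign = side of CL): 1:+B, 2:+C, 3:-C, 4:-C, 5:-B, 6:-C, 7:-C, 8:-B, 9:-C, 10:-C, 11:+C, 12:-B
Rule 4 (eight consecutive points on the same side of the centre line) is satisfied at point 10.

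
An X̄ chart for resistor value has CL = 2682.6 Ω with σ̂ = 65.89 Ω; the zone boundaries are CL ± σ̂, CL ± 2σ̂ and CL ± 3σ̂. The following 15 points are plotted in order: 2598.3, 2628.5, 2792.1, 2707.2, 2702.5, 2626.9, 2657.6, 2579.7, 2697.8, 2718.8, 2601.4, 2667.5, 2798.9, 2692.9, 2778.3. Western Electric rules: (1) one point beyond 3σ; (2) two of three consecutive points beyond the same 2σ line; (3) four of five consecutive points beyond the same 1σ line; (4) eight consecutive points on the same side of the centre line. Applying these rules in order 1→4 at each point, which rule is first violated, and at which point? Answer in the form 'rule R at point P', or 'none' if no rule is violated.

Zone of each point (C = within 1σ̂, B = 1σ̂–2σ̂, A = 2σ̂–3σ̂, * = beyond 3σ̂; sign = side of CL): 1:-B, 2:-C, 3:+B, 4:+C, 5:+C, 6:-C, 7:-C, 8:-B, 9:+C, 10:+C, 11:-B, 12:-C, 13:+B, 14:+C, 15:+B
No rule fires across all 15 points.

none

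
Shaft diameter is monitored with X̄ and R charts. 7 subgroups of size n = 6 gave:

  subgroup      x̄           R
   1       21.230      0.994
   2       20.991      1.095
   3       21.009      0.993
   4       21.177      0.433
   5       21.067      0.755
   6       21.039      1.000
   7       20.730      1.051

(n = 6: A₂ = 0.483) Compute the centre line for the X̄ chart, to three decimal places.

X̄̄ = (21.230 + 20.991 + 21.009 + 21.177 + 21.067 + 21.039 + 20.730) / 7 = 147.2430 / 7 = 21.0347
CL = X̄̄ = 21.0347

21.035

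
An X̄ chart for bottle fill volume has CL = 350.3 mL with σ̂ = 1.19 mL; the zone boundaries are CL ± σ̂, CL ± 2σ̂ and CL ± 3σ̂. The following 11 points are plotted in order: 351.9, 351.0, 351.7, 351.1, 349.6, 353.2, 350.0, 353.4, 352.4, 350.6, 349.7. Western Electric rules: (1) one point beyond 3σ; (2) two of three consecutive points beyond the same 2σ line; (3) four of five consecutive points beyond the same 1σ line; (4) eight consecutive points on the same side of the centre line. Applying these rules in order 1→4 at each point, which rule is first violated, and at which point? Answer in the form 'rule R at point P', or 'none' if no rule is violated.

Zone of each point (C = within 1σ̂, B = 1σ̂–2σ̂, A = 2σ̂–3σ̂, * = beyond 3σ̂; sign = side of CL): 1:+B, 2:+C, 3:+B, 4:+C, 5:-C, 6:+A, 7:-C, 8:+A, 9:+B, 10:+C, 11:-C
Rule 2 (two of three consecutive points beyond the same 2σ limit) is satisfied at point 8.

rule 2 at point 8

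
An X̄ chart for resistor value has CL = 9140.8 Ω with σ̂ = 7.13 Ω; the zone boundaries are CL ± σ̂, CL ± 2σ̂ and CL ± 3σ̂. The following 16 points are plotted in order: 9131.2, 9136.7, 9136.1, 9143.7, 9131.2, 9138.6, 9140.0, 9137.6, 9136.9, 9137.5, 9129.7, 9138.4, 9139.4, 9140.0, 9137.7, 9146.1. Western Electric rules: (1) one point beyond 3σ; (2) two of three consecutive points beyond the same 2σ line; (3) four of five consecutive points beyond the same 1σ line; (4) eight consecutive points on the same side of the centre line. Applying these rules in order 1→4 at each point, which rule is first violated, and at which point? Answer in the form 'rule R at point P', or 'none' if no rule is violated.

rule 4 at point 12

Zone of each point (C = within 1σ̂, B = 1σ̂–2σ̂, A = 2σ̂–3σ̂, * = beyond 3σ̂; sign = side of CL): 1:-B, 2:-C, 3:-C, 4:+C, 5:-B, 6:-C, 7:-C, 8:-C, 9:-C, 10:-C, 11:-B, 12:-C, 13:-C, 14:-C, 15:-C, 16:+C
Rule 4 (eight consecutive points on the same side of the centre line) is satisfied at point 12.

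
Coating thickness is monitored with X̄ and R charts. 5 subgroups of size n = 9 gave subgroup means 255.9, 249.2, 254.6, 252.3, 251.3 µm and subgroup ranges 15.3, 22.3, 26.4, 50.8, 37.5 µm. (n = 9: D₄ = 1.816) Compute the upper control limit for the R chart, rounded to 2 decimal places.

55.32

R̄ = (15.3 + 22.3 + 26.4 + 50.8 + 37.5) / 5 = 152.3000 / 5 = 30.4600
UCL_R = D₄·R̄ = 1.816 × 30.4600 = 55.3154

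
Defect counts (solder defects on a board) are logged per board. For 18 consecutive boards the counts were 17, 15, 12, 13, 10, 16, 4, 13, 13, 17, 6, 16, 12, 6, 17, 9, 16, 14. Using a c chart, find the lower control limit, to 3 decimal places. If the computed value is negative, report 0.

1.925

c̄ = (17 + 15 + 12 + 13 + 10 + 16 + 4 + 13 + 13 + 17 + 6 + 16 + 12 + 6 + 17 + 9 + 16 + 14) / 18 = 226 / 18 = 12.5556
LCL = c̄ − 3√c̄ = 12.5556 − 3 × 3.5434 = 1.9254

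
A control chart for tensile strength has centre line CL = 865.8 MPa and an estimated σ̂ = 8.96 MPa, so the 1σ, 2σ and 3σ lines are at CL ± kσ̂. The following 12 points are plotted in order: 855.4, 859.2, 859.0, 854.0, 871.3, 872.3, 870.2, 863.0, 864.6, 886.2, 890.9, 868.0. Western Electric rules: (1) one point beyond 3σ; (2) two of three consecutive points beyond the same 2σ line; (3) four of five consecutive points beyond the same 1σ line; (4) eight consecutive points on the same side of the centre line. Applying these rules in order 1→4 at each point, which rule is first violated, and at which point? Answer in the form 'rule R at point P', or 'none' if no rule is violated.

Zone of each point (C = within 1σ̂, B = 1σ̂–2σ̂, A = 2σ̂–3σ̂, * = beyond 3σ̂; sign = side of CL): 1:-B, 2:-C, 3:-C, 4:-B, 5:+C, 6:+C, 7:+C, 8:-C, 9:-C, 10:+A, 11:+A, 12:+C
Rule 2 (two of three consecutive points beyond the same 2σ limit) is satisfied at point 11.

rule 2 at point 11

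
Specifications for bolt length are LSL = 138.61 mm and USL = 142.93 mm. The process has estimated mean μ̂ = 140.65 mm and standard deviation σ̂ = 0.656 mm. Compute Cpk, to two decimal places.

1.04

Cpu = (USL − μ̂) / (3σ̂) = (142.93 − 140.65) / (3 × 0.656) = 1.1585; Cpl = (μ̂ − LSL) / (3σ̂) = (140.65 − 138.61) / (3 × 0.656) = 1.0366; Cpk = min(Cpu, Cpl) = 1.0366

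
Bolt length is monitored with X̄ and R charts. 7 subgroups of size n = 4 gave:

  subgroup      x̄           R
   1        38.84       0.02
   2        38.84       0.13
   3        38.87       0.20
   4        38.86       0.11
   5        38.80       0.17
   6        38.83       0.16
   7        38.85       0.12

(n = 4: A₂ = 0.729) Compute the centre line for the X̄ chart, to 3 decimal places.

X̄̄ = (38.84 + 38.84 + 38.87 + 38.86 + 38.80 + 38.83 + 38.85) / 7 = 271.8900 / 7 = 38.8414
CL = X̄̄ = 38.8414

38.841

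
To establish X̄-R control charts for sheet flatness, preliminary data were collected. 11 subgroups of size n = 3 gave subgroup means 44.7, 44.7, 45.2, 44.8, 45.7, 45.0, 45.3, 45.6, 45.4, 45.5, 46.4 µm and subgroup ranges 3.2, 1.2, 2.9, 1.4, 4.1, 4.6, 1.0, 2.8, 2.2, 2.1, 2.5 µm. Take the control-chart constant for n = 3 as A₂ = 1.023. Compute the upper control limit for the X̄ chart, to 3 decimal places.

X̄̄ = (44.7 + 44.7 + 45.2 + 44.8 + 45.7 + 45.0 + 45.3 + 45.6 + 45.4 + 45.5 + 46.4) / 11 = 498.3000 / 11 = 45.3000
R̄ = (3.2 + 1.2 + 2.9 + 1.4 + 4.1 + 4.6 + 1.0 + 2.8 + 2.2 + 2.1 + 2.5) / 11 = 28.0000 / 11 = 2.5455
UCL = X̄̄ + A₂·R̄ = 45.3000 + 1.023 × 2.5455 = 47.9040

47.904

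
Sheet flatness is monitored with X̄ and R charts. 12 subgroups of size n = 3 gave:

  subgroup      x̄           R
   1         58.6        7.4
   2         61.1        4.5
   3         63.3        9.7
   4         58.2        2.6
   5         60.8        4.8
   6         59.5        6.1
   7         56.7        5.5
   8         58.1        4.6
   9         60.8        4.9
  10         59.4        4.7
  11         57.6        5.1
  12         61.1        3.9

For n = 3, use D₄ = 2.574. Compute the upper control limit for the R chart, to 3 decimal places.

13.685

R̄ = (7.4 + 4.5 + 9.7 + 2.6 + 4.8 + 6.1 + 5.5 + 4.6 + 4.9 + 4.7 + 5.1 + 3.9) / 12 = 63.8000 / 12 = 5.3167
UCL_R = D₄·R̄ = 2.574 × 5.3167 = 13.6851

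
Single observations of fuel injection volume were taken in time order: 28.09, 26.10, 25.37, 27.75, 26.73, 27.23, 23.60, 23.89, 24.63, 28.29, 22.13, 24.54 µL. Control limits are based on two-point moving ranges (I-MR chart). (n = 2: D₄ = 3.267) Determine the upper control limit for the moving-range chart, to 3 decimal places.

Moving ranges: 1.99, 0.73, 2.38, 1.02, 0.50, 3.63, 0.29, 0.74, 3.66, 6.16, 2.41; M̄R̄ = 23.5100 / 11 = 2.1373
UCL_MR = D₄·M̄R̄ = 3.267 × 2.1373 = 6.9825

6.982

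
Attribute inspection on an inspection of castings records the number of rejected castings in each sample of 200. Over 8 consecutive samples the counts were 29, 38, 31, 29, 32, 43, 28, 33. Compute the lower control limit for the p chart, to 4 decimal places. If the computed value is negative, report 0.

p̄ = Σdᵢ / (k·n) = 263 / (8 × 200) = 0.16437
LCL = p̄ − 3·√(p̄(1−p̄)/n) = 0.16437 − 3 × 0.02621 = 0.08576

0.0858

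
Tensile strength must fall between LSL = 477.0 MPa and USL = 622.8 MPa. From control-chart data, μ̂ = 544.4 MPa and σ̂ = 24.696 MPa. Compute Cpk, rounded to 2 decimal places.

Cpu = (USL − μ̂) / (3σ̂) = (622.8 − 544.4) / (3 × 24.696) = 1.0582; Cpl = (μ̂ − LSL) / (3σ̂) = (544.4 − 477.0) / (3 × 24.696) = 0.9097; Cpk = min(Cpu, Cpl) = 0.9097

0.91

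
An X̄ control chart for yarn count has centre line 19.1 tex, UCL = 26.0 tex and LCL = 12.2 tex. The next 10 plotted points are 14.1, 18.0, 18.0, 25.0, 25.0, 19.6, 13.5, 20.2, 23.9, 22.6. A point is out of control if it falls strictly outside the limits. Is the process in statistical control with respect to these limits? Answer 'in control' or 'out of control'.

All 10 points lie within [12.2, 26.0].

in control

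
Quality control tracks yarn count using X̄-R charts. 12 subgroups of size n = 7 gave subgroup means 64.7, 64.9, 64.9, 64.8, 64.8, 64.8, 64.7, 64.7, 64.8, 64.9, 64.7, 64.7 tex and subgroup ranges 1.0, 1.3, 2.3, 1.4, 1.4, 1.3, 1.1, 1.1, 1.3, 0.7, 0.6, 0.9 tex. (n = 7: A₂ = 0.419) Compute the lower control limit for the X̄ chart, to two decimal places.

X̄̄ = (64.7 + 64.9 + 64.9 + 64.8 + 64.8 + 64.8 + 64.7 + 64.7 + 64.8 + 64.9 + 64.7 + 64.7) / 12 = 777.4000 / 12 = 64.7833
R̄ = (1.0 + 1.3 + 2.3 + 1.4 + 1.4 + 1.3 + 1.1 + 1.1 + 1.3 + 0.7 + 0.6 + 0.9) / 12 = 14.4000 / 12 = 1.2000
LCL = X̄̄ − A₂·R̄ = 64.7833 − 0.419 × 1.2000 = 64.2805

64.28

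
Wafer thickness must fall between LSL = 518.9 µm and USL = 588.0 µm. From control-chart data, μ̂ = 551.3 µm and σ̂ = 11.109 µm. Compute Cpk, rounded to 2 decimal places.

0.97

Cpu = (USL − μ̂) / (3σ̂) = (588.0 − 551.3) / (3 × 11.109) = 1.1012; Cpl = (μ̂ − LSL) / (3σ̂) = (551.3 − 518.9) / (3 × 11.109) = 0.9722; Cpk = min(Cpu, Cpl) = 0.9722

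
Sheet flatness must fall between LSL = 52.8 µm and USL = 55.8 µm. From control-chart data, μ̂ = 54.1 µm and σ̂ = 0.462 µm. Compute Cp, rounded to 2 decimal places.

1.08

Cp = (USL − LSL) / (6σ̂) = (55.8 − 52.8) / (6 × 0.462) = 3.0000 / 2.7720 = 1.0823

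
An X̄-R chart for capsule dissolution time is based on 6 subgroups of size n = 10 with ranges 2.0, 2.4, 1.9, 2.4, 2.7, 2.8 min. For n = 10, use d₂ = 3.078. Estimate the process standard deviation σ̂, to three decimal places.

0.769

R̄ = (2.0 + 2.4 + 1.9 + 2.4 + 2.7 + 2.8) / 6 = 2.3667
σ̂ = R̄ / d₂ = 2.3667 / 3.078 = 0.7689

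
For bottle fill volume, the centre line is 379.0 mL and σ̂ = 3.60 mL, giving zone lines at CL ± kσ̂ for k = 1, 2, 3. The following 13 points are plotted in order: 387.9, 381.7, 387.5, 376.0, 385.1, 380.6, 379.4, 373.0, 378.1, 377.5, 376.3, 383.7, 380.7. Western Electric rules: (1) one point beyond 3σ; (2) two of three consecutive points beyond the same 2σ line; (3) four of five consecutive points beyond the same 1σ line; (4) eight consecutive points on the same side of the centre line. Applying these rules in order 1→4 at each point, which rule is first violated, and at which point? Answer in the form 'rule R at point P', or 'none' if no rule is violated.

Zone of each point (C = within 1σ̂, B = 1σ̂–2σ̂, A = 2σ̂–3σ̂, * = beyond 3σ̂; sign = side of CL): 1:+A, 2:+C, 3:+A, 4:-C, 5:+B, 6:+C, 7:+C, 8:-B, 9:-C, 10:-C, 11:-C, 12:+B, 13:+C
Rule 2 (two of three consecutive points beyond the same 2σ limit) is satisfied at point 3.

rule 2 at point 3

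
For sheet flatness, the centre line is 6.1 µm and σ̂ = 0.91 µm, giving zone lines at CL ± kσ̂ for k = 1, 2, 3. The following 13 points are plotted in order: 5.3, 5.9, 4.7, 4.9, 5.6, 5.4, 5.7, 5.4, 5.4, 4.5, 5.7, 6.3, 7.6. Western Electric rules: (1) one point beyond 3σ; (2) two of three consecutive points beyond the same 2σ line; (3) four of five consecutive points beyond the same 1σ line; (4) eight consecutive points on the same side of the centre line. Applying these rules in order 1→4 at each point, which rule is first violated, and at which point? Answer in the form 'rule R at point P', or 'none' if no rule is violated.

Zone of each point (C = within 1σ̂, B = 1σ̂–2σ̂, A = 2σ̂–3σ̂, * = beyond 3σ̂; sign = side of CL): 1:-C, 2:-C, 3:-B, 4:-B, 5:-C, 6:-C, 7:-C, 8:-C, 9:-C, 10:-B, 11:-C, 12:+C, 13:+B
Rule 4 (eight consecutive points on the same side of the centre line) is satisfied at point 8.

rule 4 at point 8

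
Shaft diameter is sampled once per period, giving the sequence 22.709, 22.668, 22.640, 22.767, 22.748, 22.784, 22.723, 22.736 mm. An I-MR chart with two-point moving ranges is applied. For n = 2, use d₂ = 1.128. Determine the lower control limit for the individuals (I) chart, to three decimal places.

X̄ = (22.709 + 22.668 + 22.640 + 22.767 + 22.748 + 22.784 + 22.723 + 22.736) / 8 = 22.7219
Moving ranges: 0.041, 0.028, 0.127, 0.019, 0.036, 0.061, 0.013; M̄R̄ = 0.3250 / 7 = 0.0464
LCL = X̄ − 3·M̄R̄/d₂ = 22.7219 − 3 × 0.0464 / 1.128 = 22.5984

22.598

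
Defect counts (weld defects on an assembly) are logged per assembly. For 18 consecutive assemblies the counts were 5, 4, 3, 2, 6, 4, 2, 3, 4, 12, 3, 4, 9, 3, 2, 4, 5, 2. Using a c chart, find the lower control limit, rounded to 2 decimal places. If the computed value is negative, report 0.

0.00

c̄ = (5 + 4 + 3 + 2 + 6 + 4 + 2 + 3 + 4 + 12 + 3 + 4 + 9 + 3 + 2 + 4 + 5 + 2) / 18 = 77 / 18 = 4.2778
LCL = c̄ − 3√c̄ = 4.2778 − 3 × 2.0683 = -1.9271 → 0 (cannot be negative)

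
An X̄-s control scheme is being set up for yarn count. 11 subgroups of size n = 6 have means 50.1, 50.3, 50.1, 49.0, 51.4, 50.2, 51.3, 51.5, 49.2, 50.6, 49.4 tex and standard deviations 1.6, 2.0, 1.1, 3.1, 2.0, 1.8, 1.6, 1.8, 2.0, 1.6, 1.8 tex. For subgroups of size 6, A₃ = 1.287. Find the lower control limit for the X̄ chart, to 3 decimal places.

X̄̄ = (50.1 + 50.3 + 50.1 + 49.0 + 51.4 + 50.2 + 51.3 + 51.5 + 49.2 + 50.6 + 49.4) / 11 = 50.2818
s̄ = (1.6 + 2.0 + 1.1 + 3.1 + 2.0 + 1.8 + 1.6 + 1.8 + 2.0 + 1.6 + 1.8) / 11 = 1.8545
LCL = X̄̄ − A₃·s̄ = 50.2818 − 1.287 × 1.8545 = 47.8950

47.895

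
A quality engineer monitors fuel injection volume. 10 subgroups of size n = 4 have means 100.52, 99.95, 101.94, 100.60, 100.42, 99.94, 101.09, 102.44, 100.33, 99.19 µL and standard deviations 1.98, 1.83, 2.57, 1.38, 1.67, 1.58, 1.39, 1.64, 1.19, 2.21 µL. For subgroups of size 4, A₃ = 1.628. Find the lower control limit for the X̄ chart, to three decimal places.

97.803

X̄̄ = (100.52 + 99.95 + 101.94 + 100.60 + 100.42 + 99.94 + 101.09 + 102.44 + 100.33 + 99.19) / 10 = 100.6420
s̄ = (1.98 + 1.83 + 2.57 + 1.38 + 1.67 + 1.58 + 1.39 + 1.64 + 1.19 + 2.21) / 10 = 1.7440
LCL = X̄̄ − A₃·s̄ = 100.6420 − 1.628 × 1.7440 = 97.8028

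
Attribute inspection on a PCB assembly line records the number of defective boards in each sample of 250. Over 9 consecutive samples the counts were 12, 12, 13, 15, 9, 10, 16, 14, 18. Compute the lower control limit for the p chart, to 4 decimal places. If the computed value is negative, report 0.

0.0104

p̄ = Σdᵢ / (k·n) = 119 / (9 × 250) = 0.05289
LCL = p̄ − 3·√(p̄(1−p̄)/n) = 0.05289 − 3 × 0.01416 = 0.01042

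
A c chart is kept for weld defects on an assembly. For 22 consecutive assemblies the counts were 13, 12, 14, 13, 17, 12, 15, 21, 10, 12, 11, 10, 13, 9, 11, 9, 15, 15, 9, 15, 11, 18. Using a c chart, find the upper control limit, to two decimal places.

c̄ = (13 + 12 + 14 + 13 + 17 + 12 + 15 + 21 + 10 + 12 + 11 + 10 + 13 + 9 + 11 + 9 + 15 + 15 + 9 + 15 + 11 + 18) / 22 = 285 / 22 = 12.9545
UCL = c̄ + 3√c̄ = 12.9545 + 3 × √12.9545 = 12.9545 + 3 × 3.5992 = 23.7523

23.75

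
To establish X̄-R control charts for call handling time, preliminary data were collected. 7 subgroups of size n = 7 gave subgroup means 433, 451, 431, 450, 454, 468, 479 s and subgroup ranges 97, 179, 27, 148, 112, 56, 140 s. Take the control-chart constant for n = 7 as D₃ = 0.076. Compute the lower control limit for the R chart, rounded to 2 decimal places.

R̄ = (97 + 179 + 27 + 148 + 112 + 56 + 140) / 7 = 759.0000 / 7 = 108.4286
LCL_R = D₃·R̄ = 0.076 × 108.4286 = 8.2406

8.24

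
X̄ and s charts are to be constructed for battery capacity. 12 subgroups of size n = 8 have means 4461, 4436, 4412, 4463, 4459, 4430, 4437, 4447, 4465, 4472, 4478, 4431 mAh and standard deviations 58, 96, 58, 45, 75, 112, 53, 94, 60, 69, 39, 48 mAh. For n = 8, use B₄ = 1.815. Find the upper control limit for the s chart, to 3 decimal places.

122.059

s̄ = (58 + 96 + 58 + 45 + 75 + 112 + 53 + 94 + 60 + 69 + 39 + 48) / 12 = 67.2500
UCL_s = B₄·s̄ = 1.815 × 67.2500 = 122.0588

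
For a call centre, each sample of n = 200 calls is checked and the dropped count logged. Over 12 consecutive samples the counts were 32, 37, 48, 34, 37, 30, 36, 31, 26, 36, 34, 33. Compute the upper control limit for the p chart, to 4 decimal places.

p̄ = Σdᵢ / (k·n) = 414 / (12 × 200) = 0.17250
UCL = p̄ + 3·√(p̄(1−p̄)/n) = 0.17250 + 3 × √(0.17250×0.82750/200) = 0.17250 + 3 × 0.02672 = 0.25265

0.2526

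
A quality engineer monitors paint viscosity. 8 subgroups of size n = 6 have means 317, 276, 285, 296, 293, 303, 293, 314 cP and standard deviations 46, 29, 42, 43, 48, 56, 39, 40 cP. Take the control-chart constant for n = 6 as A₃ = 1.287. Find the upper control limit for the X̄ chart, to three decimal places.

352.305

X̄̄ = (317 + 276 + 285 + 296 + 293 + 303 + 293 + 314) / 8 = 297.1250
s̄ = (46 + 29 + 42 + 43 + 48 + 56 + 39 + 40) / 8 = 42.8750
UCL = X̄̄ + A₃·s̄ = 297.1250 + 1.287 × 42.8750 = 352.3051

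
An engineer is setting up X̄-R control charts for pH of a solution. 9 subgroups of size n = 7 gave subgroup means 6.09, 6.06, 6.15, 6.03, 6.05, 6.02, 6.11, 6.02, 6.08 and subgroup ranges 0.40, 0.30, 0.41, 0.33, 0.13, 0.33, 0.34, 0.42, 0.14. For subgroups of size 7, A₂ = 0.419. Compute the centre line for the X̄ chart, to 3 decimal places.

X̄̄ = (6.09 + 6.06 + 6.15 + 6.03 + 6.05 + 6.02 + 6.11 + 6.02 + 6.08) / 9 = 54.6100 / 9 = 6.0678
CL = X̄̄ = 6.0678

6.068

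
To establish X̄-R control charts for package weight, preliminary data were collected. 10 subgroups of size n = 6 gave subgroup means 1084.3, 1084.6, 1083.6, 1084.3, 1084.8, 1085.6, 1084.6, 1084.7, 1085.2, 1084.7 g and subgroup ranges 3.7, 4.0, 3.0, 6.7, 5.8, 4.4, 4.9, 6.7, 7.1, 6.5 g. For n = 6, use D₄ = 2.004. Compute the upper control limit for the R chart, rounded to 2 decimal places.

R̄ = (3.7 + 4.0 + 3.0 + 6.7 + 5.8 + 4.4 + 4.9 + 6.7 + 7.1 + 6.5) / 10 = 52.8000 / 10 = 5.2800
UCL_R = D₄·R̄ = 2.004 × 5.2800 = 10.5811

10.58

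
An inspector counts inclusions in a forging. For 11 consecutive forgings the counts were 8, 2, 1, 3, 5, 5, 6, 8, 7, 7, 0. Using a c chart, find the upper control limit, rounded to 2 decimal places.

c̄ = (8 + 2 + 1 + 3 + 5 + 5 + 6 + 8 + 7 + 7 + 0) / 11 = 52 / 11 = 4.7273
UCL = c̄ + 3√c̄ = 4.7273 + 3 × √4.7273 = 4.7273 + 3 × 2.1742 = 11.2500

11.25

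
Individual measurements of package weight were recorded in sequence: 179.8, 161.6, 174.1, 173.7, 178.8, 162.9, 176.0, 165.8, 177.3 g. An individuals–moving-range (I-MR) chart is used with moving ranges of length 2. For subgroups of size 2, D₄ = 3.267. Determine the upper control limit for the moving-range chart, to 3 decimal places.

35.488

Moving ranges: 18.2, 12.5, 0.4, 5.1, 15.9, 13.1, 10.2, 11.5; M̄R̄ = 86.9000 / 8 = 10.8625
UCL_MR = D₄·M̄R̄ = 3.267 × 10.8625 = 35.4878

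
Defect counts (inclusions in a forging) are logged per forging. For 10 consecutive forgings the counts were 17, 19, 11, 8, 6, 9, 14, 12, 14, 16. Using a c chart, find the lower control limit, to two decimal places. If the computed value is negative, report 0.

c̄ = (17 + 19 + 11 + 8 + 6 + 9 + 14 + 12 + 14 + 16) / 10 = 126 / 10 = 12.6000
LCL = c̄ − 3√c̄ = 12.6000 − 3 × 3.5496 = 1.9511

1.95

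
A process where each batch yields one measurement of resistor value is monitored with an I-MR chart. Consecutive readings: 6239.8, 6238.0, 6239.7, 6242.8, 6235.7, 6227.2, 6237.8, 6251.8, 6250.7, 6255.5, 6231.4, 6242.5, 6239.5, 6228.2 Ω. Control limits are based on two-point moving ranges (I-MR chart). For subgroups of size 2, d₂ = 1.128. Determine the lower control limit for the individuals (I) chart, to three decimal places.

6219.135

X̄ = (6239.8 + 6238.0 + 6239.7 + 6242.8 + 6235.7 + 6227.2 + 6237.8 + 6251.8 + 6250.7 + 6255.5 + 6231.4 + 6242.5 + 6239.5 + 6228.2) / 14 = 6240.0429
Moving ranges: 1.8, 1.7, 3.1, 7.1, 8.5, 10.6, 14.0, 1.1, 4.8, 24.1, 11.1, 3.0, 11.3; M̄R̄ = 102.2000 / 13 = 7.8615
LCL = X̄ − 3·M̄R̄/d₂ = 6240.0429 − 3 × 7.8615 / 1.128 = 6219.1345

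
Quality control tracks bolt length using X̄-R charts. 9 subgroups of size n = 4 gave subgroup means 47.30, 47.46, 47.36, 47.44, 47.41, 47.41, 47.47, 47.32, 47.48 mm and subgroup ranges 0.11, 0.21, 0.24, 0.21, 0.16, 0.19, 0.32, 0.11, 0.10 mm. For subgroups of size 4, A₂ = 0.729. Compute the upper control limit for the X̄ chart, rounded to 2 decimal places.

47.54

X̄̄ = (47.30 + 47.46 + 47.36 + 47.44 + 47.41 + 47.41 + 47.47 + 47.32 + 47.48) / 9 = 426.6500 / 9 = 47.4056
R̄ = (0.11 + 0.21 + 0.24 + 0.21 + 0.16 + 0.19 + 0.32 + 0.11 + 0.10) / 9 = 1.6500 / 9 = 0.1833
UCL = X̄̄ + A₂·R̄ = 47.4056 + 0.729 × 0.1833 = 47.5392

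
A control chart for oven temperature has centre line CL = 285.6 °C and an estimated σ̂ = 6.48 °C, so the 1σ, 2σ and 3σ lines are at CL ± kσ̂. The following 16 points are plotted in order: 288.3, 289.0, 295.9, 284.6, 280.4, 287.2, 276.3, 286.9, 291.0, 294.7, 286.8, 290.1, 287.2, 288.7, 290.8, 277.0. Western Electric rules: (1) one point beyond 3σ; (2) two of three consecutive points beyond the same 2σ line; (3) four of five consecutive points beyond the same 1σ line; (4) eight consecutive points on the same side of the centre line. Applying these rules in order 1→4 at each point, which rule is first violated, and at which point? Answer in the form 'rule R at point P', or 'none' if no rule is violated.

rule 4 at point 15

Zone of each point (C = within 1σ̂, B = 1σ̂–2σ̂, A = 2σ̂–3σ̂, * = beyond 3σ̂; sign = side of CL): 1:+C, 2:+C, 3:+B, 4:-C, 5:-C, 6:+C, 7:-B, 8:+C, 9:+C, 10:+B, 11:+C, 12:+C, 13:+C, 14:+C, 15:+C, 16:-B
Rule 4 (eight consecutive points on the same side of the centre line) is satisfied at point 15.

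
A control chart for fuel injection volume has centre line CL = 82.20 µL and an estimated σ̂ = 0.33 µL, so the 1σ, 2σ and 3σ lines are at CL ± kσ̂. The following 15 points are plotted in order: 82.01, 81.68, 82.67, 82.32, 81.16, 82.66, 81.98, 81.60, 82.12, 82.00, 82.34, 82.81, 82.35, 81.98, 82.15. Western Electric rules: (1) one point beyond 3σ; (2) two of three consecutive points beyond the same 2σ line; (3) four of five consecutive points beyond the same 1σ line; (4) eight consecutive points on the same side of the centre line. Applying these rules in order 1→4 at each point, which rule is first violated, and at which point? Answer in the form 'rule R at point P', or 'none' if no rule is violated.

Zone of each point (C = within 1σ̂, B = 1σ̂–2σ̂, A = 2σ̂–3σ̂, * = beyond 3σ̂; sign = side of CL): 1:-C, 2:-B, 3:+B, 4:+C, 5:-*, 6:+B, 7:-C, 8:-B, 9:-C, 10:-C, 11:+C, 12:+B, 13:+C, 14:-C, 15:-C
Rule 1 (one point beyond the 3σ limits) is satisfied at point 5.

rule 1 at point 5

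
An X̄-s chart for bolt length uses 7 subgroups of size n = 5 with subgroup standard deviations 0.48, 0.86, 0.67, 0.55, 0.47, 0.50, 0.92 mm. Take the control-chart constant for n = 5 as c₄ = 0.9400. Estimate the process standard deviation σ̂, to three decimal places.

s̄ = (0.48 + 0.86 + 0.67 + 0.55 + 0.47 + 0.50 + 0.92) / 7 = 0.6357
σ̂ = s̄ / c₄ = 0.6357 / 0.9400 = 0.6763

0.676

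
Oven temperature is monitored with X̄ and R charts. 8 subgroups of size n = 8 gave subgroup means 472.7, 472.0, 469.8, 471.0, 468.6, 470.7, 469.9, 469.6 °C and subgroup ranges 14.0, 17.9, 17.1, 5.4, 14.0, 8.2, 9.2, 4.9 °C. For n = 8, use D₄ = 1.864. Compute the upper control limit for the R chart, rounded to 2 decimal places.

21.13

R̄ = (14.0 + 17.9 + 17.1 + 5.4 + 14.0 + 8.2 + 9.2 + 4.9) / 8 = 90.7000 / 8 = 11.3375
UCL_R = D₄·R̄ = 1.864 × 11.3375 = 21.1331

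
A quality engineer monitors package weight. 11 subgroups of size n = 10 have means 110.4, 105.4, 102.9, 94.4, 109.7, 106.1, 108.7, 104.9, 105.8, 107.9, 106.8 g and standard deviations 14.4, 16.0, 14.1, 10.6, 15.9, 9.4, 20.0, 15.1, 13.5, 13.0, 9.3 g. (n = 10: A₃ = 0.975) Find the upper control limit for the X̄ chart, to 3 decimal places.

X̄̄ = (110.4 + 105.4 + 102.9 + 94.4 + 109.7 + 106.1 + 108.7 + 104.9 + 105.8 + 107.9 + 106.8) / 11 = 105.7273
s̄ = (14.4 + 16.0 + 14.1 + 10.6 + 15.9 + 9.4 + 20.0 + 15.1 + 13.5 + 13.0 + 9.3) / 11 = 13.7545
UCL = X̄̄ + A₃·s̄ = 105.7273 + 0.975 × 13.7545 = 119.1380

119.138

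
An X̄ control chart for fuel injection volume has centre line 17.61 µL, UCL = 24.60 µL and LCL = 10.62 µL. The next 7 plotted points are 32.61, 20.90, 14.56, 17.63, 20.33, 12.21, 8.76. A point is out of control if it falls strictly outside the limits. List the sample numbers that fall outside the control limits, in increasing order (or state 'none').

Compare each point to [10.62, 24.60]: sample 1 = 32.61 > UCL; sample 7 = 8.76 < LCL.

1, 7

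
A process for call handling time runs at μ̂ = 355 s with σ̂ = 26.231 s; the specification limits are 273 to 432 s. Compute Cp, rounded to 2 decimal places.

1.01

Cp = (USL − LSL) / (6σ̂) = (432 − 273) / (6 × 26.231) = 159.0000 / 157.3860 = 1.0103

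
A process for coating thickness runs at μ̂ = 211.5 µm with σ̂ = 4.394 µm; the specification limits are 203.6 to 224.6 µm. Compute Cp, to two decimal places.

0.80

Cp = (USL − LSL) / (6σ̂) = (224.6 − 203.6) / (6 × 4.394) = 21.0000 / 26.3640 = 0.7965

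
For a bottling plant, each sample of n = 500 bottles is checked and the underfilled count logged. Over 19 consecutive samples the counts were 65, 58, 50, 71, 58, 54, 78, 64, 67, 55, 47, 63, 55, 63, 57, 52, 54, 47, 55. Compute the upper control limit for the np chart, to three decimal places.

80.153

p̄ = Σdᵢ / (k·n) = 1113 / (19 × 500) = 0.11716
UCL = np̄ + 3·√(np̄(1−p̄)) = 58.5789 + 3 × √(58.5789×0.88284) = 58.5789 + 3 × 7.1914 = 80.1531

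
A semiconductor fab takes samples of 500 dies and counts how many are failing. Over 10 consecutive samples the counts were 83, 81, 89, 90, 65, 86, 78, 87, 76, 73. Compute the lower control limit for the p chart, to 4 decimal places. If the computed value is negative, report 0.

p̄ = Σdᵢ / (k·n) = 808 / (10 × 500) = 0.16160
LCL = p̄ − 3·√(p̄(1−p̄)/n) = 0.16160 − 3 × 0.01646 = 0.11222

0.1122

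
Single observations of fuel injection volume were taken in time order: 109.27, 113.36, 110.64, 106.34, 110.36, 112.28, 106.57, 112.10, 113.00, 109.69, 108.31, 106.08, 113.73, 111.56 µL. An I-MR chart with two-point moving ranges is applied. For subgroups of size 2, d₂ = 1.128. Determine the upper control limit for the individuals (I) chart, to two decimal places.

119.63

X̄ = (109.27 + 113.36 + 110.64 + 106.34 + 110.36 + 112.28 + 106.57 + 112.10 + 113.00 + 109.69 + 108.31 + 106.08 + 113.73 + 111.56) / 14 = 110.2350
Moving ranges: 4.09, 2.72, 4.30, 4.02, 1.92, 5.71, 5.53, 0.90, 3.31, 1.38, 2.23, 7.65, 2.17; M̄R̄ = 45.9300 / 13 = 3.5331
UCL = X̄ + 3·M̄R̄/d₂ = 110.2350 + 3 × 3.5331 / 1.128 = 119.6315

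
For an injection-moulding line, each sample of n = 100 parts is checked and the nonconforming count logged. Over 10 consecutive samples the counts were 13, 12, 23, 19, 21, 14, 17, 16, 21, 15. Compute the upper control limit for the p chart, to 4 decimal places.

p̄ = Σdᵢ / (k·n) = 171 / (10 × 100) = 0.17100
UCL = p̄ + 3·√(p̄(1−p̄)/n) = 0.17100 + 3 × √(0.17100×0.82900/100) = 0.17100 + 3 × 0.03765 = 0.28395

0.2840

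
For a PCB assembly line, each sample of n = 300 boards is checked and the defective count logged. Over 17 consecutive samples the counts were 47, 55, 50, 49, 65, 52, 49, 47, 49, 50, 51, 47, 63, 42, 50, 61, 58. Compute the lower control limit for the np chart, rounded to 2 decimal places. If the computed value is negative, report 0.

p̄ = Σdᵢ / (k·n) = 885 / (17 × 300) = 0.17353
LCL = np̄ − 3·√(np̄(1−p̄)) = 52.0588 − 3 × 6.5594 = 32.3808

32.38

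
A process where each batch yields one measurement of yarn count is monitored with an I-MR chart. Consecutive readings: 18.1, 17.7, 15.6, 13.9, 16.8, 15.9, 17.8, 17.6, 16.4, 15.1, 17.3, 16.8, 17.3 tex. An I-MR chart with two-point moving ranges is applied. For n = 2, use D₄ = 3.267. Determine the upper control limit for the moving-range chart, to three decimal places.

4.302

Moving ranges: 0.4, 2.1, 1.7, 2.9, 0.9, 1.9, 0.2, 1.2, 1.3, 2.2, 0.5, 0.5; M̄R̄ = 15.8000 / 12 = 1.3167
UCL_MR = D₄·M̄R̄ = 3.267 × 1.3167 = 4.3015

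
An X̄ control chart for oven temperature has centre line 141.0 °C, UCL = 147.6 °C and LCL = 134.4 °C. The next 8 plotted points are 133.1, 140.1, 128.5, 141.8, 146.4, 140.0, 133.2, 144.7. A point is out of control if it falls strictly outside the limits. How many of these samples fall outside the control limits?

Compare each point to [134.4, 147.6]: sample 1 = 133.1 < LCL; sample 3 = 128.5 < LCL; sample 7 = 133.2 < LCL.

3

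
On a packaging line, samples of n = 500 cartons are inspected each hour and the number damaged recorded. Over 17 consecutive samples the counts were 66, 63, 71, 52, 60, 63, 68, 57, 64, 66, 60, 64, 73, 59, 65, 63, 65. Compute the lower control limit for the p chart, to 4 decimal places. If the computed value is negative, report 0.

0.0823

p̄ = Σdᵢ / (k·n) = 1079 / (17 × 500) = 0.12694
LCL = p̄ − 3·√(p̄(1−p̄)/n) = 0.12694 − 3 × 0.01489 = 0.08228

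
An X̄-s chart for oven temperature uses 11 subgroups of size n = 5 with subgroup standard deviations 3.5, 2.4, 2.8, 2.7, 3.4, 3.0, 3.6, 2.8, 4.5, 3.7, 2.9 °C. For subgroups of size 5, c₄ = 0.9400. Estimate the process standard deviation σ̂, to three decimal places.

3.414

s̄ = (3.5 + 2.4 + 2.8 + 2.7 + 3.4 + 3.0 + 3.6 + 2.8 + 4.5 + 3.7 + 2.9) / 11 = 3.2091
σ̂ = s̄ / c₄ = 3.2091 / 0.9400 = 3.4139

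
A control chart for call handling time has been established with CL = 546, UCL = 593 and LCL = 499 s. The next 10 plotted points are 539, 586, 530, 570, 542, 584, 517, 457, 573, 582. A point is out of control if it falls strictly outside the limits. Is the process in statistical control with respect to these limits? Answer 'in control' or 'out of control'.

Compare each point to [499, 593]: sample 8 = 457 < LCL.

out of control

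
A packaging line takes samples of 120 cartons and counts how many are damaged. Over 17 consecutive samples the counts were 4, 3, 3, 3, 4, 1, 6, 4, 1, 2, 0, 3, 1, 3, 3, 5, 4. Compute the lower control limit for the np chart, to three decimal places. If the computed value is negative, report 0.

p̄ = Σdᵢ / (k·n) = 50 / (17 × 120) = 0.02451
LCL = np̄ − 3·√(np̄(1−p̄)) = 2.9412 − 3 × 1.6938 = -2.1403 → 0 (negative, so LCL = 0)

0.000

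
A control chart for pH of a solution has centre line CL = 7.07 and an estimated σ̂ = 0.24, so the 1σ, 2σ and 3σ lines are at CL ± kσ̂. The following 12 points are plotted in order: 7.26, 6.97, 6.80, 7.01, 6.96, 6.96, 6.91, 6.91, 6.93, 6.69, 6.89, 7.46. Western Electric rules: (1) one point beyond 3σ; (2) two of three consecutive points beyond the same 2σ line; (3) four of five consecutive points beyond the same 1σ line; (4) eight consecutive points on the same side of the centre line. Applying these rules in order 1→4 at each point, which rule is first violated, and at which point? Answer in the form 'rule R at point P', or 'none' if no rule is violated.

Zone of each point (C = within 1σ̂, B = 1σ̂–2σ̂, A = 2σ̂–3σ̂, * = beyond 3σ̂; sign = side of CL): 1:+C, 2:-C, 3:-B, 4:-C, 5:-C, 6:-C, 7:-C, 8:-C, 9:-C, 10:-B, 11:-C, 12:+B
Rule 4 (eight consecutive points on the same side of the centre line) is satisfied at point 9.

rule 4 at point 9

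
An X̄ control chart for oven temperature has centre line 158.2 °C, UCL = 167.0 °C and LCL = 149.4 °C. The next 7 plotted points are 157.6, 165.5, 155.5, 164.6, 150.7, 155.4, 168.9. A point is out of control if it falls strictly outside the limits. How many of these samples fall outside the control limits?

Compare each point to [149.4, 167.0]: sample 7 = 168.9 > UCL.

1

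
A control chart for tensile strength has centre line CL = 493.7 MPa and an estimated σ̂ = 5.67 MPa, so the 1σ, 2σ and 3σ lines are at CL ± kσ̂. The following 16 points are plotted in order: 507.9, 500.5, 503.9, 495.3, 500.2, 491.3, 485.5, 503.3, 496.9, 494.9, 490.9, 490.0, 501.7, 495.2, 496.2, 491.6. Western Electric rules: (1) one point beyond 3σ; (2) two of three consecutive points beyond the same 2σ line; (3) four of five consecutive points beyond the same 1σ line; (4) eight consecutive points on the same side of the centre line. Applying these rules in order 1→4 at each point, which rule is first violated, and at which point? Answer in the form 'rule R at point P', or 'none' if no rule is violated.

rule 3 at point 5

Zone of each point (C = within 1σ̂, B = 1σ̂–2σ̂, A = 2σ̂–3σ̂, * = beyond 3σ̂; sign = side of CL): 1:+A, 2:+B, 3:+B, 4:+C, 5:+B, 6:-C, 7:-B, 8:+B, 9:+C, 10:+C, 11:-C, 12:-C, 13:+B, 14:+C, 15:+C, 16:-C
Rule 3 (four of five consecutive points beyond the same 1σ limit) is satisfied at point 5.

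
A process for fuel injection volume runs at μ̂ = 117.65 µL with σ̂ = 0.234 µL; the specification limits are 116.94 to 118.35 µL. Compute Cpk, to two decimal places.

1.00

Cpu = (USL − μ̂) / (3σ̂) = (118.35 − 117.65) / (3 × 0.234) = 0.9972; Cpl = (μ̂ − LSL) / (3σ̂) = (117.65 − 116.94) / (3 × 0.234) = 1.0114; Cpk = min(Cpu, Cpl) = 0.9972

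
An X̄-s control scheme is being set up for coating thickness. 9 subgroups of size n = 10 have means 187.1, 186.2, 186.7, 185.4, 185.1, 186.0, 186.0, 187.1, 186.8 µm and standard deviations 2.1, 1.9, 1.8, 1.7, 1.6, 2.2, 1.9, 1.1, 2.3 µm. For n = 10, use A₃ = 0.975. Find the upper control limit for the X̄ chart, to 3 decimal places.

X̄̄ = (187.1 + 186.2 + 186.7 + 185.4 + 185.1 + 186.0 + 186.0 + 187.1 + 186.8) / 9 = 186.2667
s̄ = (2.1 + 1.9 + 1.8 + 1.7 + 1.6 + 2.2 + 1.9 + 1.1 + 2.3) / 9 = 1.8444
UCL = X̄̄ + A₃·s̄ = 186.2667 + 0.975 × 1.8444 = 188.0650

188.065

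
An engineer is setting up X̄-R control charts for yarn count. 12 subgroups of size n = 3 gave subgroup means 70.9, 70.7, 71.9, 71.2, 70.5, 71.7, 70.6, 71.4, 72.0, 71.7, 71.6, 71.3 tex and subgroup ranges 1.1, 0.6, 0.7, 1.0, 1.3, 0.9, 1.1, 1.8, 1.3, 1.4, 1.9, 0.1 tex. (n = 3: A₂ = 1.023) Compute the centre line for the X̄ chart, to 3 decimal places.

X̄̄ = (70.9 + 70.7 + 71.9 + 71.2 + 70.5 + 71.7 + 70.6 + 71.4 + 72.0 + 71.7 + 71.6 + 71.3) / 12 = 855.5000 / 12 = 71.2917
CL = X̄̄ = 71.2917

71.292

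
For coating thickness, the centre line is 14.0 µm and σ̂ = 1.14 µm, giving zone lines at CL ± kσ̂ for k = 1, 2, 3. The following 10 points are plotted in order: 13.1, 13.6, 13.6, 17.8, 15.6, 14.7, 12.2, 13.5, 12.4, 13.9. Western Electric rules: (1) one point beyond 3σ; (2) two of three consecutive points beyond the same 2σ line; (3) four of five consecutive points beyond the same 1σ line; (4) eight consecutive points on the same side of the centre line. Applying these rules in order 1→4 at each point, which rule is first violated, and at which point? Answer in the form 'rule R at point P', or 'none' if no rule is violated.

Zone of each point (C = within 1σ̂, B = 1σ̂–2σ̂, A = 2σ̂–3σ̂, * = beyond 3σ̂; sign = side of CL): 1:-C, 2:-C, 3:-C, 4:+*, 5:+B, 6:+C, 7:-B, 8:-C, 9:-B, 10:-C
Rule 1 (one point beyond the 3σ limits) is satisfied at point 4.

rule 1 at point 4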